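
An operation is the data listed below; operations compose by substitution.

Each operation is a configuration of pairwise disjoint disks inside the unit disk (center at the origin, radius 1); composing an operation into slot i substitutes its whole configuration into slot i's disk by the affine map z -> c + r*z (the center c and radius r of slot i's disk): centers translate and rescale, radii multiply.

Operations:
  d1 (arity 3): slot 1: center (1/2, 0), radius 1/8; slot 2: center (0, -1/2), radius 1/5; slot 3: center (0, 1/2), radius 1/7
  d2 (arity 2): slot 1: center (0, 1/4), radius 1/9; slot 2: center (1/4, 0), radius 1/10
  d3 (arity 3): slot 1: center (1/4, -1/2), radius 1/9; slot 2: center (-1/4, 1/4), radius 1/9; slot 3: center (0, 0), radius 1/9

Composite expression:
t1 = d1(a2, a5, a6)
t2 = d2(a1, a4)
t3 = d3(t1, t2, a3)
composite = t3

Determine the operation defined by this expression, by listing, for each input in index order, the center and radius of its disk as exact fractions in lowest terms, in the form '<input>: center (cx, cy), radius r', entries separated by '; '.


Only the slot chain above each a matters under d3; compose those maps.
a2 passes through 2 substitutions, ending at center (11/36, -1/2), radius 1/72
a5 passes through 2 substitutions, ending at center (1/4, -5/9), radius 1/45
a6 passes through 2 substitutions, ending at center (1/4, -4/9), radius 1/63
a1 passes through 2 substitutions, ending at center (-1/4, 5/18), radius 1/81
a4 passes through 2 substitutions, ending at center (-2/9, 1/4), radius 1/90
a3 passes through 1 substitution, ending at center (0, 0), radius 1/9

a1: center (-1/4, 5/18), radius 1/81; a2: center (11/36, -1/2), radius 1/72; a3: center (0, 0), radius 1/9; a4: center (-2/9, 1/4), radius 1/90; a5: center (1/4, -5/9), radius 1/45; a6: center (1/4, -4/9), radius 1/63


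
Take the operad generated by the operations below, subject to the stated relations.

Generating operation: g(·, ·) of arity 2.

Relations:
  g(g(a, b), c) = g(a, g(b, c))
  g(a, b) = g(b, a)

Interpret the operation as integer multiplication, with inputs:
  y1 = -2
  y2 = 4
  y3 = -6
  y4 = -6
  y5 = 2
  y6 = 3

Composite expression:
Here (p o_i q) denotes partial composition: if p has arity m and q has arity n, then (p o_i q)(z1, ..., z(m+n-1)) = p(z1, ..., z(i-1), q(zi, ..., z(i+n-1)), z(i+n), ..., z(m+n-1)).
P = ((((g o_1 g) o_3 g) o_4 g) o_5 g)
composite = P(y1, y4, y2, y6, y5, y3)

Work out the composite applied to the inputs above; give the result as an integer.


-1728

g(y1, y4) = 12
g(y5, y3) = -12
g(y6, g(y5, y3)) = -36
g(y2, g(y6, g(y5, y3))) = -144
g(g(y1, y4), g(y2, g(y6, g(y5, y3)))) = -1728


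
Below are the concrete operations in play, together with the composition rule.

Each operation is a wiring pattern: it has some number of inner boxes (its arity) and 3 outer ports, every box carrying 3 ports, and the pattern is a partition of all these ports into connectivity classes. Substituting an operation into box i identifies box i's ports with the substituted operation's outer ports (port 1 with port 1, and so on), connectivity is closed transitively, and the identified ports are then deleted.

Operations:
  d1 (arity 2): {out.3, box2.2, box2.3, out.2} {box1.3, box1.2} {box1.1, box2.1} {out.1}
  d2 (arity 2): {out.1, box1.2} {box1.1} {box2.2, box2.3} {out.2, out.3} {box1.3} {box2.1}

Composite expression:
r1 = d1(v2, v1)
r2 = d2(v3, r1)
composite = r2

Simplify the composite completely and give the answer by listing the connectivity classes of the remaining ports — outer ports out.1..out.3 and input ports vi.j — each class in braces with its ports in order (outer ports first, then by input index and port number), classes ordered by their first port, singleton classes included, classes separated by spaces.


Two ports join when wires chain via d2-identified ports.
through d1, on inputs (v2, v1): {out.1} {out.2, out.3, v1.2, v1.3} {v1.1, v2.1} {v2.2, v2.3} (out.j = stage outer ports)
through d2, on inputs (v3, v2, v1): {out.1, v3.2} {out.2, out.3} {v1.1, v2.1} {v1.2, v1.3} {v2.2, v2.3} {v3.1} {v3.3} (out.j = stage outer ports)

{out.1, v3.2} {out.2, out.3} {v1.1, v2.1} {v1.2, v1.3} {v2.2, v2.3} {v3.1} {v3.3}


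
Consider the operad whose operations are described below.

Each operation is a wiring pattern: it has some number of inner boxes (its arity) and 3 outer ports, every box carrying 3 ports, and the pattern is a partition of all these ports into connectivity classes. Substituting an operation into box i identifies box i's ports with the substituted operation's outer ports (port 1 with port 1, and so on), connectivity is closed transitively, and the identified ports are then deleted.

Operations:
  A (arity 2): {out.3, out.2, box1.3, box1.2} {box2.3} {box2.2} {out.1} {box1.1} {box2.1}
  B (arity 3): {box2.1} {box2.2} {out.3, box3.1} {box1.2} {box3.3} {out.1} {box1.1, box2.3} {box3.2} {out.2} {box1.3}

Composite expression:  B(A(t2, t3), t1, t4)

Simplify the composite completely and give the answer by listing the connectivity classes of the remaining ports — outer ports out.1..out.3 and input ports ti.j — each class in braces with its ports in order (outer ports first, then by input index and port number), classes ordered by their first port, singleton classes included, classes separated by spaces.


Treat the ports identified at B as solder joints: merge, then drop.
stage A: inputs (t2, t3), connectivity {out.1} {out.2, out.3, t2.2, t2.3} {t2.1} {t3.1} {t3.2} {t3.3}, out.j its boundary
stage B: inputs (t2, t3, t1, t4), connectivity {out.1} {out.2} {out.3, t4.1} {t1.1} {t1.2} {t1.3} {t2.1} {t2.2, t2.3} {t3.1} {t3.2} {t3.3} {t4.2} {t4.3}, out.j its boundary

{out.1} {out.2} {out.3, t4.1} {t1.1} {t1.2} {t1.3} {t2.1} {t2.2, t2.3} {t3.1} {t3.2} {t3.3} {t4.2} {t4.3}


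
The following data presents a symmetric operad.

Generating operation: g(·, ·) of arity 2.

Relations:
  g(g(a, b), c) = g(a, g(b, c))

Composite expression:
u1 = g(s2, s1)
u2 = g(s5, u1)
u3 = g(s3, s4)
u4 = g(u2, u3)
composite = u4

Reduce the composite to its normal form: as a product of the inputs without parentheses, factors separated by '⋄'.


s5 ⋄ s2 ⋄ s1 ⋄ s3 ⋄ s4

Key point: g is associative — brackets drop, the s-order remains.
g(s2, s1) unparenthesizes to s2 ⋄ s1
g(s5, g(s2, s1)) unparenthesizes to s5 ⋄ s2 ⋄ s1
g(s3, s4) unparenthesizes to s3 ⋄ s4
g(g(s5, g(s2, s1)), g(s3, s4)) unparenthesizes to s5 ⋄ s2 ⋄ s1 ⋄ s3 ⋄ s4


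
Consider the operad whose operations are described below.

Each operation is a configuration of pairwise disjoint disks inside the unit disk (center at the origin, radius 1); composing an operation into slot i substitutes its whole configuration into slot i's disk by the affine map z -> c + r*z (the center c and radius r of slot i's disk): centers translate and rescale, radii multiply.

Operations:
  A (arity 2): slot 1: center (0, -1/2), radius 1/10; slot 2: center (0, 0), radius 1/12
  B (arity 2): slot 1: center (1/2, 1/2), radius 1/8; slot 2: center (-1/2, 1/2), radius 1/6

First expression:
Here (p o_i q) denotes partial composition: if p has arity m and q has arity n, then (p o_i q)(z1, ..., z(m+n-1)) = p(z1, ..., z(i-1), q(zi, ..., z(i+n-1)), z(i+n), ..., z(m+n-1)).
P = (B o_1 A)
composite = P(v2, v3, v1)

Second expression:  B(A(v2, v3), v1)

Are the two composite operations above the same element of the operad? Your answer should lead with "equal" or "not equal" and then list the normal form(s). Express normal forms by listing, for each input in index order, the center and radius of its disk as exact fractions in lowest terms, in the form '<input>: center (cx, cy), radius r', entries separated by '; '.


equal: each reduces to v1: center (-1/2, 1/2), radius 1/6; v2: center (1/2, 7/16), radius 1/80; v3: center (1/2, 1/2), radius 1/96

In normal form, the first expression is v1: center (-1/2, 1/2), radius 1/6; v2: center (1/2, 7/16), radius 1/80; v3: center (1/2, 1/2), radius 1/96
In normal form, the second expression is v1: center (-1/2, 1/2), radius 1/6; v2: center (1/2, 7/16), radius 1/80; v3: center (1/2, 1/2), radius 1/96
Identical normal forms: equal.


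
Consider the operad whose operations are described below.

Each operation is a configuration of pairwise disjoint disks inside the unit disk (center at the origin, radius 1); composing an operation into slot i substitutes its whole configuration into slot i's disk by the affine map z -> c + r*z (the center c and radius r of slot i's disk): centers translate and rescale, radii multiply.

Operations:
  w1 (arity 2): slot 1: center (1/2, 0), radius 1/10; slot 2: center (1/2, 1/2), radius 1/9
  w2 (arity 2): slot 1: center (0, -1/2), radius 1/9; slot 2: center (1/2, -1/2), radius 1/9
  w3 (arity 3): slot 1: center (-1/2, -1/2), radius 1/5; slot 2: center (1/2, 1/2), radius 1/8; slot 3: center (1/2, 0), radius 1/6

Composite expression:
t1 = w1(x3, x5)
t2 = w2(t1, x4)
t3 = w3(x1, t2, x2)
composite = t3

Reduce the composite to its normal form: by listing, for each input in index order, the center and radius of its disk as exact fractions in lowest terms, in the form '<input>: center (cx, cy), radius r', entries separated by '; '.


x1: center (-1/2, -1/2), radius 1/5; x2: center (1/2, 0), radius 1/6; x3: center (73/144, 7/16), radius 1/720; x4: center (9/16, 7/16), radius 1/72; x5: center (73/144, 4/9), radius 1/648

Below w3, radii multiply path by path; the x-disk centers shift.
x1: after 1 affine step, its disk has center (-1/2, -1/2), radius 1/5
x3: after 3 affine steps, its disk has center (73/144, 7/16), radius 1/720
x5: after 3 affine steps, its disk has center (73/144, 4/9), radius 1/648
x4: after 2 affine steps, its disk has center (9/16, 7/16), radius 1/72
x2: after 1 affine step, its disk has center (1/2, 0), radius 1/6


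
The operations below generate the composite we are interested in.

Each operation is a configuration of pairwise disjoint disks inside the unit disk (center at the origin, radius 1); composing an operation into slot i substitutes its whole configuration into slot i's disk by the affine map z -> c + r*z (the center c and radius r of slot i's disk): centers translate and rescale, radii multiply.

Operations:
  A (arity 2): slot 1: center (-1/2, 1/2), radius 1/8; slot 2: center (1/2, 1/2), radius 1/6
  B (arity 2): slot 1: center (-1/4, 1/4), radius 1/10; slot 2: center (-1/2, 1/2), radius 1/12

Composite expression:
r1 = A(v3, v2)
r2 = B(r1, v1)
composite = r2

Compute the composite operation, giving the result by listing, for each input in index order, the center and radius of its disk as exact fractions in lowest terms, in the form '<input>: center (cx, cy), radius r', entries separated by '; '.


v1: center (-1/2, 1/2), radius 1/12; v2: center (-1/5, 3/10), radius 1/60; v3: center (-3/10, 3/10), radius 1/80

Only the slot chain above each v matters under B; compose those maps.
for v3, the 2-step affine chain lands on center (-3/10, 3/10), radius 1/80
for v2, the 2-step affine chain lands on center (-1/5, 3/10), radius 1/60
for v1, the 1-step affine chain lands on center (-1/2, 1/2), radius 1/12


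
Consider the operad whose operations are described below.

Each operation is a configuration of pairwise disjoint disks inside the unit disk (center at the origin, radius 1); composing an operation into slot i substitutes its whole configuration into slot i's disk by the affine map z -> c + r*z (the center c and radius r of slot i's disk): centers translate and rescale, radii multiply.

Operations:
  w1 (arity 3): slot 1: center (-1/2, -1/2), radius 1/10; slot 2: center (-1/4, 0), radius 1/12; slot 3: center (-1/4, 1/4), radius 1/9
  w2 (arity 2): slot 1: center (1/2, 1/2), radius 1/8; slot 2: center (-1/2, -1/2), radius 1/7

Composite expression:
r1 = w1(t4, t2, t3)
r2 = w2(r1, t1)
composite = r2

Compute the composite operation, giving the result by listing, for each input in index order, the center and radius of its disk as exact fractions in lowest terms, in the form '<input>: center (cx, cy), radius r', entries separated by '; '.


Follow each t-input down from w2: c' goes to c + r*c', radius to r*r'.
t4: after 2 affine steps, its disk has center (7/16, 7/16), radius 1/80
t2: after 2 affine steps, its disk has center (15/32, 1/2), radius 1/96
t3: after 2 affine steps, its disk has center (15/32, 17/32), radius 1/72
t1: after 1 affine step, its disk has center (-1/2, -1/2), radius 1/7

t1: center (-1/2, -1/2), radius 1/7; t2: center (15/32, 1/2), radius 1/96; t3: center (15/32, 17/32), radius 1/72; t4: center (7/16, 7/16), radius 1/80


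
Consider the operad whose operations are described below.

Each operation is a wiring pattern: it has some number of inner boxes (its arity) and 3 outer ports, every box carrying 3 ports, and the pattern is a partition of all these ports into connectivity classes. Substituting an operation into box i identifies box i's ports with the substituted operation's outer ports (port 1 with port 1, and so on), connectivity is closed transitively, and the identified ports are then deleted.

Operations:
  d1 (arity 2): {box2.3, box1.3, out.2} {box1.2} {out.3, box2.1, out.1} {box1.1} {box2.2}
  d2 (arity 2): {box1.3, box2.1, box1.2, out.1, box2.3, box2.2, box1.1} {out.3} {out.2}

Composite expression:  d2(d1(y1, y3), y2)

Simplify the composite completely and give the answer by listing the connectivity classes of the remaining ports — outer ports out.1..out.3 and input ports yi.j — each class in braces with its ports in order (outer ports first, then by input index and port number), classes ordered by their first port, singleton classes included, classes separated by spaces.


{out.1, y1.3, y2.1, y2.2, y2.3, y3.1, y3.3} {out.2} {out.3} {y1.1} {y1.2} {y3.2}

Reachability decides: close wires over d2-identified ports.
through d1, on inputs (y1, y3): {out.1, out.3, y3.1} {out.2, y1.3, y3.3} {y1.1} {y1.2} {y3.2} (out.j = stage outer ports)
through d2, on inputs (y1, y3, y2): {out.1, y1.3, y2.1, y2.2, y2.3, y3.1, y3.3} {out.2} {out.3} {y1.1} {y1.2} {y3.2} (out.j = stage outer ports)


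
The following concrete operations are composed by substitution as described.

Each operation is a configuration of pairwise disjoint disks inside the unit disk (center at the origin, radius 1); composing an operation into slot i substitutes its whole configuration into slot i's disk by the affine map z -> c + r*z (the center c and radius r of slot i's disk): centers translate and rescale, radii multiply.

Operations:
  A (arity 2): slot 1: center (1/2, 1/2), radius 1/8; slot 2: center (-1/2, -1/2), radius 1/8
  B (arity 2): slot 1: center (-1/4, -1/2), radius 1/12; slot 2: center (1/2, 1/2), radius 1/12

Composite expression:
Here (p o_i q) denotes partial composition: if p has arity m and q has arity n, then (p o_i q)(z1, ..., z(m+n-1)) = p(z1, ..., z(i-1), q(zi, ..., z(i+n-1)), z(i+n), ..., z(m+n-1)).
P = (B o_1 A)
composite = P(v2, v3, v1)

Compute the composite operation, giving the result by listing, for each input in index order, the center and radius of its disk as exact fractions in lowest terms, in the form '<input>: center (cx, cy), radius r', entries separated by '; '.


v1: center (1/2, 1/2), radius 1/12; v2: center (-5/24, -11/24), radius 1/96; v3: center (-7/24, -13/24), radius 1/96

Below B, radii multiply path by path; the v-disk centers shift.
v2: after 2 affine steps, its disk has center (-5/24, -11/24), radius 1/96
v3: after 2 affine steps, its disk has center (-7/24, -13/24), radius 1/96
v1: after 1 affine step, its disk has center (1/2, 1/2), radius 1/12


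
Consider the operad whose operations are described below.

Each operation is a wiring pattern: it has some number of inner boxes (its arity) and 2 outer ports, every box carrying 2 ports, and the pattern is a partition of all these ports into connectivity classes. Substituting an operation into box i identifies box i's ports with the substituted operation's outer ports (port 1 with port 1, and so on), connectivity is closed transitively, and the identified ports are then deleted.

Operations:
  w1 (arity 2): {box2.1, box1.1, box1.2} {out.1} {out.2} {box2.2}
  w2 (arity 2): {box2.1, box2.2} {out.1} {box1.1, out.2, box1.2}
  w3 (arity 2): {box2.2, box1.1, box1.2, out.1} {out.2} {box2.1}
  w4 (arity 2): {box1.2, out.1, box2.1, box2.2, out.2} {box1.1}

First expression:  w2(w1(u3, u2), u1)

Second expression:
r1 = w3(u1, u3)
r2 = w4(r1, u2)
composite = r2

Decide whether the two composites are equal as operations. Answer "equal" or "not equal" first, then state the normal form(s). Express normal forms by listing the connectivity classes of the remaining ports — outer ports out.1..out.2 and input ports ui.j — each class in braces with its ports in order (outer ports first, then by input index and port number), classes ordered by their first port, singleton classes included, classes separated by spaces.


not equal: they reduce to {out.1} {out.2} {u1.1, u1.2} {u2.1, u3.1, u3.2} {u2.2} and {out.1, out.2, u2.1, u2.2} {u1.1, u1.2, u3.2} {u3.1}


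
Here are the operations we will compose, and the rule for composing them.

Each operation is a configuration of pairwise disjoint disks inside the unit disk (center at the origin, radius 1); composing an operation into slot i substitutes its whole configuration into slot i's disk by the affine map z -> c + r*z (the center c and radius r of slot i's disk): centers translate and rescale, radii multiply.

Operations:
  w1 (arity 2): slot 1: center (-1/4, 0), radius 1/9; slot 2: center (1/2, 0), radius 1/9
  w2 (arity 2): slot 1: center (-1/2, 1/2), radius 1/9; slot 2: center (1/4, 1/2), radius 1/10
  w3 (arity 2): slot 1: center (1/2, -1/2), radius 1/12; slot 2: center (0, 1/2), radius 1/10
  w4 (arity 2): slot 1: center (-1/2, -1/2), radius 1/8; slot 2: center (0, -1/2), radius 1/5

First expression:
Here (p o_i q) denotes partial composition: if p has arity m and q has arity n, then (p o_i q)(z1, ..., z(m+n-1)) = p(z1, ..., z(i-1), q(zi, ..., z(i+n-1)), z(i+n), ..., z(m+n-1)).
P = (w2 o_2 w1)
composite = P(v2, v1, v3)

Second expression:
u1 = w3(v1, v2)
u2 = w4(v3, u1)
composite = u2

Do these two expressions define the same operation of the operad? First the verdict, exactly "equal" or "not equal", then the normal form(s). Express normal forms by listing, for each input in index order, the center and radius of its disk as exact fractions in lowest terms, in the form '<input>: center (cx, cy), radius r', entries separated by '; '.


The first expression, normalized: v1: center (9/40, 1/2), radius 1/90; v2: center (-1/2, 1/2), radius 1/9; v3: center (3/10, 1/2), radius 1/90
The second expression, normalized: v1: center (1/10, -3/5), radius 1/60; v2: center (0, -2/5), radius 1/50; v3: center (-1/2, -1/2), radius 1/8
Different reductions; not equal.

not equal — first v1: center (9/40, 1/2), radius 1/90; v2: center (-1/2, 1/2), radius 1/9; v3: center (3/10, 1/2), radius 1/90, second v1: center (1/10, -3/5), radius 1/60; v2: center (0, -2/5), radius 1/50; v3: center (-1/2, -1/2), radius 1/8


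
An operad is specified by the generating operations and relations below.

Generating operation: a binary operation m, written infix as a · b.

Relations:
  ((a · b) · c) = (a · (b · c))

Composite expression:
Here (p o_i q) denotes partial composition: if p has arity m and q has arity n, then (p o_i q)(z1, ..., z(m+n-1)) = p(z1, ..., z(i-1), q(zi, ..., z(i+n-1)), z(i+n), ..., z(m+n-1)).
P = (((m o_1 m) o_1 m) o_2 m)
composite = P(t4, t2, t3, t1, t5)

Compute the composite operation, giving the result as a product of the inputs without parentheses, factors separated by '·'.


The m-tree's shape is irrelevant; the t-reading-order decides.
(t2 · t3) flattens to t2 · t3
(t4 · (t2 · t3)) flattens to t4 · t2 · t3
((t4 · (t2 · t3)) · t1) flattens to t4 · t2 · t3 · t1
(((t4 · (t2 · t3)) · t1) · t5) flattens to t4 · t2 · t3 · t1 · t5

t4 · t2 · t3 · t1 · t5


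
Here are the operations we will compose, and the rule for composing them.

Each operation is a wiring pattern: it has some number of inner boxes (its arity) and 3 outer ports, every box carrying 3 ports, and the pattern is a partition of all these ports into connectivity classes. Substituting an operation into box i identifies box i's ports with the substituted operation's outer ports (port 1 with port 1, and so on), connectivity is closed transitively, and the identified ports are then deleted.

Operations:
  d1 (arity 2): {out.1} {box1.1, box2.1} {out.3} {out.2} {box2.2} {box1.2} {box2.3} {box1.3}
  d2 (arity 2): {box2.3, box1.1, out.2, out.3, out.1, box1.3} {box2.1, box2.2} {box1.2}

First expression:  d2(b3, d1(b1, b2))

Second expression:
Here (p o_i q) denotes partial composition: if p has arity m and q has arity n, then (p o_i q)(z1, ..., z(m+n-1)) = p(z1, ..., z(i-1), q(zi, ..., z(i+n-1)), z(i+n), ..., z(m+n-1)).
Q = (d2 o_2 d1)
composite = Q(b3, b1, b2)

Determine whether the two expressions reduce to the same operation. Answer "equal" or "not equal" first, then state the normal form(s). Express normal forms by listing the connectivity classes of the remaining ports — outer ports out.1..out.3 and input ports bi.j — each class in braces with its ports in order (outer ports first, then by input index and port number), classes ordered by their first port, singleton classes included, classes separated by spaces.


equal; both compose to {out.1, out.2, out.3, b3.1, b3.3} {b1.1, b2.1} {b1.2} {b1.3} {b2.2} {b2.3} {b3.2}

The first expression, normalized: {out.1, out.2, out.3, b3.1, b3.3} {b1.1, b2.1} {b1.2} {b1.3} {b2.2} {b2.3} {b3.2}
The second expression, normalized: {out.1, out.2, out.3, b3.1, b3.3} {b1.1, b2.1} {b1.2} {b1.3} {b2.2} {b2.3} {b3.2}
The forms coincide; equal.


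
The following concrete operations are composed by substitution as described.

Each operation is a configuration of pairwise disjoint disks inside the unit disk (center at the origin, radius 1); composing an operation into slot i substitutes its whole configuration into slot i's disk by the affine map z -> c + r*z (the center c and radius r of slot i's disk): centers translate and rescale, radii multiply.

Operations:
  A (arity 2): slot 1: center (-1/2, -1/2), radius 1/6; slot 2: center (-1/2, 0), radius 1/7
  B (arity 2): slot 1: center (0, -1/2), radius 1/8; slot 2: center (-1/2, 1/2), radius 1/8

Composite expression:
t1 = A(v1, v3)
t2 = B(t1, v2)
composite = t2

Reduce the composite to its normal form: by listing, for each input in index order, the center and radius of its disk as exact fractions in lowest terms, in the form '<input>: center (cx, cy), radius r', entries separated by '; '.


v1: center (-1/16, -9/16), radius 1/48; v2: center (-1/2, 1/2), radius 1/8; v3: center (-1/16, -1/2), radius 1/56

Follow each v-input down from B: c' goes to c + r*c', radius to r*r'.
input v1: applying the 2 nested substitutions gives center (-1/16, -9/16), radius 1/48
input v3: applying the 2 nested substitutions gives center (-1/16, -1/2), radius 1/56
input v2: applying the 1 nested substitution gives center (-1/2, 1/2), radius 1/8


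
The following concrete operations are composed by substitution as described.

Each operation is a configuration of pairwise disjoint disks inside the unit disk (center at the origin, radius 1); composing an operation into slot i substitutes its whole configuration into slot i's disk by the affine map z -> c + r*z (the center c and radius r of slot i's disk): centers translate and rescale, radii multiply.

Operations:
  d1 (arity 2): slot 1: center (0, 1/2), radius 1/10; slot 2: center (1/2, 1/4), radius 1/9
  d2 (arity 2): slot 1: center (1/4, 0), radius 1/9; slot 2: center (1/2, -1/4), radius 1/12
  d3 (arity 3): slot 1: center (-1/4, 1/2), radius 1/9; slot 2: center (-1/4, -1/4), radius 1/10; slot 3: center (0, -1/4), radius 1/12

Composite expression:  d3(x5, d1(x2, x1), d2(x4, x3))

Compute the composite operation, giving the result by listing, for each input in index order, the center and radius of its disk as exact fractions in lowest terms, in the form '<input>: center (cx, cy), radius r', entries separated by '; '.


x1: center (-1/5, -9/40), radius 1/90; x2: center (-1/4, -1/5), radius 1/100; x3: center (1/24, -13/48), radius 1/144; x4: center (1/48, -1/4), radius 1/108; x5: center (-1/4, 1/2), radius 1/9

Only the slot chain above each x matters under d3; compose those maps.
for x5, the 1-step affine chain lands on center (-1/4, 1/2), radius 1/9
for x2, the 2-step affine chain lands on center (-1/4, -1/5), radius 1/100
for x1, the 2-step affine chain lands on center (-1/5, -9/40), radius 1/90
for x4, the 2-step affine chain lands on center (1/48, -1/4), radius 1/108
for x3, the 2-step affine chain lands on center (1/24, -13/48), radius 1/144


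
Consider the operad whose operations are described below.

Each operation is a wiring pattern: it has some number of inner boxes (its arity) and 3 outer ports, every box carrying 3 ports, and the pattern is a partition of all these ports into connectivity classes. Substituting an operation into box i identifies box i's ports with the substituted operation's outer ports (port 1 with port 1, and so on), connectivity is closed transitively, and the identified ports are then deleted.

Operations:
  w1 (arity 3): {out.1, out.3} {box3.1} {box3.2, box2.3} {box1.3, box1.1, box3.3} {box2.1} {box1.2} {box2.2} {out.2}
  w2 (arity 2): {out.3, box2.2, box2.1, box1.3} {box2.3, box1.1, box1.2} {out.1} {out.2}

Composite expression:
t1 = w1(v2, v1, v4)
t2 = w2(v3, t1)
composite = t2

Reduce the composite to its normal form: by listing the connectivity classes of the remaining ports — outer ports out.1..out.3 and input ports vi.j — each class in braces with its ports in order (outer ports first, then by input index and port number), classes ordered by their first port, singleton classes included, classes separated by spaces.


{out.1} {out.2} {out.3, v3.1, v3.2, v3.3} {v1.1} {v1.2} {v1.3, v4.2} {v2.1, v2.3, v4.3} {v2.2} {v4.1}

Reachability decides: close wires over w2-identified ports.
after w1, the pattern on (v2, v1, v4) reads {out.1, out.3} {out.2} {v1.1} {v1.2} {v1.3, v4.2} {v2.1, v2.3, v4.3} {v2.2} {v4.1} (out.j = its outer ports)
after w2, the pattern on (v3, v2, v1, v4) reads {out.1} {out.2} {out.3, v3.1, v3.2, v3.3} {v1.1} {v1.2} {v1.3, v4.2} {v2.1, v2.3, v4.3} {v2.2} {v4.1} (out.j = its outer ports)


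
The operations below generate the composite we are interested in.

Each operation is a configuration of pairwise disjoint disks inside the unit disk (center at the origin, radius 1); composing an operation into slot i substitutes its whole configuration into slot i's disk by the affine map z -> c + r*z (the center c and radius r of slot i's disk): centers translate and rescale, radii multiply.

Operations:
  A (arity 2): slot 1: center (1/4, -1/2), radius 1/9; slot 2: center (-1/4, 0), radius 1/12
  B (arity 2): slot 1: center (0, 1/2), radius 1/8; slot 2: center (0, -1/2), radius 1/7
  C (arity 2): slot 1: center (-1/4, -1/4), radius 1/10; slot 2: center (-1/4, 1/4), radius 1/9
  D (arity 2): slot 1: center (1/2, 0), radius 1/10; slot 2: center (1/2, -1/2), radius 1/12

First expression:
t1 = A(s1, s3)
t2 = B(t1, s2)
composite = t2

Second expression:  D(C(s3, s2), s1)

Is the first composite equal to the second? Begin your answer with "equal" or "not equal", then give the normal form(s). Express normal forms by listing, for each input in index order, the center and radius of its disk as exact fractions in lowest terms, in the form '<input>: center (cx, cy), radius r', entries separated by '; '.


The first expression, normalized: s1: center (1/32, 7/16), radius 1/72; s2: center (0, -1/2), radius 1/7; s3: center (-1/32, 1/2), radius 1/96
The second expression, normalized: s1: center (1/2, -1/2), radius 1/12; s2: center (19/40, 1/40), radius 1/90; s3: center (19/40, -1/40), radius 1/100
The normal forms differ: not equal.

not equal; first: s1: center (1/32, 7/16), radius 1/72; s2: center (0, -1/2), radius 1/7; s3: center (-1/32, 1/2), radius 1/96; second: s1: center (1/2, -1/2), radius 1/12; s2: center (19/40, 1/40), radius 1/90; s3: center (19/40, -1/40), radius 1/100


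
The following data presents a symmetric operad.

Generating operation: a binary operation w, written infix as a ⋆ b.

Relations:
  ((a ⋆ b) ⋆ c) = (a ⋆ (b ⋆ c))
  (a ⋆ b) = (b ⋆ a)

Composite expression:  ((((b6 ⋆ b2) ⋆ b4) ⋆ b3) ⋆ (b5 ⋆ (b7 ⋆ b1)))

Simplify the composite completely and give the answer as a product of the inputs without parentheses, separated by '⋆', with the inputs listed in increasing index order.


Shape and order are irrelevant to w; the b-input set decides.
(b6 ⋆ b2) collapses to b6 ⋆ b2
((b6 ⋆ b2) ⋆ b4) collapses to b6 ⋆ b2 ⋆ b4
(((b6 ⋆ b2) ⋆ b4) ⋆ b3) collapses to b6 ⋆ b2 ⋆ b4 ⋆ b3
(b7 ⋆ b1) collapses to b7 ⋆ b1
(b5 ⋆ (b7 ⋆ b1)) collapses to b5 ⋆ b7 ⋆ b1
((((b6 ⋆ b2) ⋆ b4) ⋆ b3) ⋆ (b5 ⋆ (b7 ⋆ b1))) collapses to b6 ⋆ b2 ⋆ b4 ⋆ b3 ⋆ b5 ⋆ b7 ⋆ b1
sorting the factors by input index: b1 ⋆ b2 ⋆ b3 ⋆ b4 ⋆ b5 ⋆ b6 ⋆ b7

b1 ⋆ b2 ⋆ b3 ⋆ b4 ⋆ b5 ⋆ b6 ⋆ b7


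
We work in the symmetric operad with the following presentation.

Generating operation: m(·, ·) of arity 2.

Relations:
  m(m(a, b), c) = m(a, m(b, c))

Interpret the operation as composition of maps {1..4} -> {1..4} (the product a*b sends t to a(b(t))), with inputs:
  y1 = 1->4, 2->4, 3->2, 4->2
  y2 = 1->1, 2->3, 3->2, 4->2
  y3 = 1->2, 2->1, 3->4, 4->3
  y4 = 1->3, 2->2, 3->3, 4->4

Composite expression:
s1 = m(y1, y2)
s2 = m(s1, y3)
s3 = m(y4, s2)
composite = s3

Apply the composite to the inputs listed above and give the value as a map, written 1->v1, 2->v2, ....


1->2, 2->4, 3->4, 4->4

m(y1, y2) = 1->4, 2->2, 3->4, 4->4
m(m(y1, y2), y3) = 1->2, 2->4, 3->4, 4->4
m(y4, m(m(y1, y2), y3)) = 1->2, 2->4, 3->4, 4->4


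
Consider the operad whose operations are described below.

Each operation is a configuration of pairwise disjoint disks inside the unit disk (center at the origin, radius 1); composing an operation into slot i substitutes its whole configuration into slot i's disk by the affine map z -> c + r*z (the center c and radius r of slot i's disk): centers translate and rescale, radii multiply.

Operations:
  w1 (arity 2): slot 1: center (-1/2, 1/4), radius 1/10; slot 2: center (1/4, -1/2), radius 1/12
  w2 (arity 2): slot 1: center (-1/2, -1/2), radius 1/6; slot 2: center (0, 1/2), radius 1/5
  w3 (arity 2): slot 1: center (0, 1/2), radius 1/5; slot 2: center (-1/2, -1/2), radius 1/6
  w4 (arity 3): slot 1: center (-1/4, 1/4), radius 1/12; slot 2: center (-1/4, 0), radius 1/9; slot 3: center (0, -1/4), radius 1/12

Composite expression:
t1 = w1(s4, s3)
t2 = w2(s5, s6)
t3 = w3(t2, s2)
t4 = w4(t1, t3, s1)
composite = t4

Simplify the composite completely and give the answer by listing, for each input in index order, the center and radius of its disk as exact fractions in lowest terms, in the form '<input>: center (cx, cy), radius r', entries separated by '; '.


s1: center (0, -1/4), radius 1/12; s2: center (-11/36, -1/18), radius 1/54; s3: center (-11/48, 5/24), radius 1/144; s4: center (-7/24, 13/48), radius 1/120; s5: center (-47/180, 2/45), radius 1/270; s6: center (-1/4, 1/15), radius 1/225

Follow each s-input down from w4: c' goes to c + r*c', radius to r*r'.
tracing s4 down its 2-map path: center (-7/24, 13/48), radius 1/120
tracing s3 down its 2-map path: center (-11/48, 5/24), radius 1/144
tracing s5 down its 3-map path: center (-47/180, 2/45), radius 1/270
tracing s6 down its 3-map path: center (-1/4, 1/15), radius 1/225
tracing s2 down its 2-map path: center (-11/36, -1/18), radius 1/54
tracing s1 down its 1-map path: center (0, -1/4), radius 1/12


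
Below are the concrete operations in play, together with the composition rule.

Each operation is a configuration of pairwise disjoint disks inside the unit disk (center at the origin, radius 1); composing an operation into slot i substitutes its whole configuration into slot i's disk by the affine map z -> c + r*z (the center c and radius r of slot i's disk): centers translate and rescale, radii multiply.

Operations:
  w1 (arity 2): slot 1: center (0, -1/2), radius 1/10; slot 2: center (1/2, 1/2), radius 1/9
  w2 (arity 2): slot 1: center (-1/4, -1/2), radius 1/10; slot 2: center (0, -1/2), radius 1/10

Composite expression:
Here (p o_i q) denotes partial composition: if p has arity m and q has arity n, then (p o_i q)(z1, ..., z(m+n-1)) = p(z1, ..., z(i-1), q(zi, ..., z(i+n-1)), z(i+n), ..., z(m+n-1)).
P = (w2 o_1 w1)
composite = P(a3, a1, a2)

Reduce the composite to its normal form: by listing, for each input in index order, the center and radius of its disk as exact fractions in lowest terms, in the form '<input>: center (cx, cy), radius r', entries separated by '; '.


Each a-disk chains the slot maps above it in w2; radii multiply.
input a3: composing its 2 substitution steps yields center (-1/4, -11/20), radius 1/100
input a1: composing its 2 substitution steps yields center (-1/5, -9/20), radius 1/90
input a2: composing its 1 substitution step yields center (0, -1/2), radius 1/10

a1: center (-1/5, -9/20), radius 1/90; a2: center (0, -1/2), radius 1/10; a3: center (-1/4, -11/20), radius 1/100


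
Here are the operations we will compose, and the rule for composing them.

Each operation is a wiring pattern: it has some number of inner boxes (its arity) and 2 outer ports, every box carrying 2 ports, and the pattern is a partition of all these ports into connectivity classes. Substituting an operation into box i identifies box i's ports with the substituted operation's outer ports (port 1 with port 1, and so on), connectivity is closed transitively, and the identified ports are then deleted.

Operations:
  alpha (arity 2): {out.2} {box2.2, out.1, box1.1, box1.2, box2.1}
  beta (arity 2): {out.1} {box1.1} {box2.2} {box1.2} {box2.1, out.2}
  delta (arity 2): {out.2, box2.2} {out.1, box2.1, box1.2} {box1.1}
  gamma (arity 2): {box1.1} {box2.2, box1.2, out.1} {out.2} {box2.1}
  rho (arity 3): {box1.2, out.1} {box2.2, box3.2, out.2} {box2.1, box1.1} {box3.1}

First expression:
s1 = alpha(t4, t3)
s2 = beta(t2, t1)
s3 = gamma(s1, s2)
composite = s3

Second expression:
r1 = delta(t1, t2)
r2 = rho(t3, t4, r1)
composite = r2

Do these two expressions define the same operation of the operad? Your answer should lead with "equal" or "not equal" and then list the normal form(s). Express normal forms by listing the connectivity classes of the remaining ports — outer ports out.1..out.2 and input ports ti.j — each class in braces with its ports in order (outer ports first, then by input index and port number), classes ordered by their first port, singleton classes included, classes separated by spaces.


not equal — first {out.1, t1.1} {out.2} {t1.2} {t2.1} {t2.2} {t3.1, t3.2, t4.1, t4.2}, second {out.1, t3.2} {out.2, t2.2, t4.2} {t1.1} {t1.2, t2.1} {t3.1, t4.1}

The first composite normalizes to {out.1, t1.1} {out.2} {t1.2} {t2.1} {t2.2} {t3.1, t3.2, t4.1, t4.2}
The second composite normalizes to {out.1, t3.2} {out.2, t2.2, t4.2} {t1.1} {t1.2, t2.1} {t3.1, t4.1}
Distinct normal forms: not equal.


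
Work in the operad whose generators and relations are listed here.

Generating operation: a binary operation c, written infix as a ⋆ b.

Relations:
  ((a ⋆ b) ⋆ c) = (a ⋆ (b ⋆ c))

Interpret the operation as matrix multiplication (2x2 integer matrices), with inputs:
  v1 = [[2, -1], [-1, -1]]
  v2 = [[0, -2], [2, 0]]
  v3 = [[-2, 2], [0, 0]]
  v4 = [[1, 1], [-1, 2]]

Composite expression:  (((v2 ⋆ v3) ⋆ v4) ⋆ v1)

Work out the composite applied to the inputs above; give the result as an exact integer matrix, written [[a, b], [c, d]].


(v2 ⋆ v3) = [[0, 0], [-4, 4]]
((v2 ⋆ v3) ⋆ v4) = [[0, 0], [-8, 4]]
(((v2 ⋆ v3) ⋆ v4) ⋆ v1) = [[0, 0], [-20, 4]]

[[0, 0], [-20, 4]]


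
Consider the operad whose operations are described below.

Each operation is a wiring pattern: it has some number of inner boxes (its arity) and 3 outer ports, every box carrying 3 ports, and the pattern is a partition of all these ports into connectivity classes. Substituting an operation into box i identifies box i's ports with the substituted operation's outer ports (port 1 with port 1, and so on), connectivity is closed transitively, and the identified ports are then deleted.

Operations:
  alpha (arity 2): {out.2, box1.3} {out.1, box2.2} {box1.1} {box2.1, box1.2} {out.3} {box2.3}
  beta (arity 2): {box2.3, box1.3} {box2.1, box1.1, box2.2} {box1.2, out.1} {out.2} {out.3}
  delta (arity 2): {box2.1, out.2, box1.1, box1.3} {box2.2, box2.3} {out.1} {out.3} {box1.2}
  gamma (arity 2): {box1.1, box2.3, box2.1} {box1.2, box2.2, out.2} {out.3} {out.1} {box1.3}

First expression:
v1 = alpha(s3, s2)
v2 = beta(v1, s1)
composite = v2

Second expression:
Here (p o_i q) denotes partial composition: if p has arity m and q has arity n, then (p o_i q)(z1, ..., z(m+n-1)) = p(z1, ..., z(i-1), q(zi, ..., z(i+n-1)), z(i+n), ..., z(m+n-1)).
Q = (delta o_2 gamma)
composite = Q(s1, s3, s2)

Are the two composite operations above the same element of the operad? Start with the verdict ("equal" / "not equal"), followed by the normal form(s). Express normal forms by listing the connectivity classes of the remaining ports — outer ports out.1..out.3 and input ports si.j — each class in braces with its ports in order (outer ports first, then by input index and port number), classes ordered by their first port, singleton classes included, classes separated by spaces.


The first composite normalizes to {out.1, s3.3} {out.2} {out.3} {s1.1, s1.2, s2.2} {s1.3} {s2.1, s3.2} {s2.3} {s3.1}
The second composite normalizes to {out.1} {out.2, s1.1, s1.3} {out.3} {s1.2} {s2.1, s2.3, s3.1} {s2.2, s3.2} {s3.3}
No match — not equal.

not equal: they reduce to {out.1, s3.3} {out.2} {out.3} {s1.1, s1.2, s2.2} {s1.3} {s2.1, s3.2} {s2.3} {s3.1} and {out.1} {out.2, s1.1, s1.3} {out.3} {s1.2} {s2.1, s2.3, s3.1} {s2.2, s3.2} {s3.3}


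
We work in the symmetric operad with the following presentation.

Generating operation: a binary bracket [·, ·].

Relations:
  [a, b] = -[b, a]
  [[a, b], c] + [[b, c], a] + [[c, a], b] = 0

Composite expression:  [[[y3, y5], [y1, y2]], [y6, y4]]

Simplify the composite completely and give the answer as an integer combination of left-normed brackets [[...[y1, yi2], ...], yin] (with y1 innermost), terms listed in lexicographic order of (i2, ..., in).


[[[[[y1, y2], y3], y5], y4], y6] - [[[[[y1, y2], y3], y5], y6], y4] - [[[[[y1, y2], y5], y3], y4], y6] + [[[[[y1, y2], y5], y3], y6], y4]

Left-normed coefficients sit on the y1-initial expansion words.
Composite bracket: [[[y3, y5], [y1, y2]], [y6, y4]]
The bracket unfolds into 32 signed words via [a, b] = ab - ba (2^5 = 32).
Words beginning with y1 determine it all:
  word y1y2y3y5y4y6 has sign +1, contributing +[[[[[y1, y2], y3], y5], y4], y6]
  word y1y2y3y5y6y4 has sign -1, contributing -[[[[[y1, y2], y3], y5], y6], y4]
  word y1y2y5y3y4y6 has sign -1, contributing -[[[[[y1, y2], y5], y3], y4], y6]
  word y1y2y5y3y6y4 has sign +1, contributing +[[[[[y1, y2], y5], y3], y6], y4]


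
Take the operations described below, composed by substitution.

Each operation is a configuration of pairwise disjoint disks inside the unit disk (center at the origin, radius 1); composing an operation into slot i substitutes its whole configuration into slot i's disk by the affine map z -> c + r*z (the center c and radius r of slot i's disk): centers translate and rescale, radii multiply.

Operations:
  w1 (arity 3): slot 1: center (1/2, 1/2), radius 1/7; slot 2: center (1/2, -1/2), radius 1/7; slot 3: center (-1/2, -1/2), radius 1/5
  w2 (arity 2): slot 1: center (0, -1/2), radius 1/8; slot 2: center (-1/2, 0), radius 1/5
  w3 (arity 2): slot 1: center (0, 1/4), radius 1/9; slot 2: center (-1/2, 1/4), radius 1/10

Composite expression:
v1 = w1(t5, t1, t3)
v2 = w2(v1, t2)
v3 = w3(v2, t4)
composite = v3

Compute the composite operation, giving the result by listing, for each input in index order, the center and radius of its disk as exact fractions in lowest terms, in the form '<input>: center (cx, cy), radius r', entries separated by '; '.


Affine substitution under w3: radii multiply and t-centers shift.
input t5: composing its 3 substitution steps yields center (1/144, 29/144), radius 1/504
input t1: composing its 3 substitution steps yields center (1/144, 3/16), radius 1/504
input t3: composing its 3 substitution steps yields center (-1/144, 3/16), radius 1/360
input t2: composing its 2 substitution steps yields center (-1/18, 1/4), radius 1/45
input t4: composing its 1 substitution step yields center (-1/2, 1/4), radius 1/10

t1: center (1/144, 3/16), radius 1/504; t2: center (-1/18, 1/4), radius 1/45; t3: center (-1/144, 3/16), radius 1/360; t4: center (-1/2, 1/4), radius 1/10; t5: center (1/144, 29/144), radius 1/504
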